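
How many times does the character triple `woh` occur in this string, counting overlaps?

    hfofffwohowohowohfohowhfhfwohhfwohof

Sliding a length-3 window over the 36 characters (34 positions):
  position 7–9: woh
  position 11–13: woh
  position 15–17: woh
  position 27–29: woh
  position 32–34: woh

5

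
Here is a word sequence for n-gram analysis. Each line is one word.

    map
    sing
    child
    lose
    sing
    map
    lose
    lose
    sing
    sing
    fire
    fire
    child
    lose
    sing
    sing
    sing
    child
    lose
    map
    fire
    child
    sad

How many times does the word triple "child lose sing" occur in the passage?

Scanning the 21 overlapping trigram windows for "child lose sing":
  position 3–5: child lose sing
  position 13–15: child lose sing

2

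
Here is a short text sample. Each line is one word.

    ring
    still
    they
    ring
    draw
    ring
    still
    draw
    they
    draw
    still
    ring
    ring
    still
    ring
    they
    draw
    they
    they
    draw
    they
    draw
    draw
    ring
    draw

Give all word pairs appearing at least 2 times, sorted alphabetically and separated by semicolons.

draw ring; draw they; ring draw; ring still; still ring; they draw

Bigram counts meeting the condition (at least 2 times):
  draw ring: 2
  draw they: 3
  ring draw: 2
  ring still: 3
  still ring: 2
  they draw: 4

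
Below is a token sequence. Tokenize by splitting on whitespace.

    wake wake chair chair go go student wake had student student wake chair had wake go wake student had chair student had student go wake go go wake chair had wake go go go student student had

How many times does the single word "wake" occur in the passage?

Scanning the 37 tokens for "wake":
  position 1: wake
  position 2: wake
  position 8: wake
  position 12: wake
  position 15: wake
  position 17: wake
  position 25: wake
  position 28: wake
  position 31: wake

9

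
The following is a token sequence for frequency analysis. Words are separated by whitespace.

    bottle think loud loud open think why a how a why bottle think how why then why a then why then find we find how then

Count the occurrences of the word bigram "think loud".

Scanning the 25 overlapping bigram windows for "think loud":
  position 2–3: think loud

1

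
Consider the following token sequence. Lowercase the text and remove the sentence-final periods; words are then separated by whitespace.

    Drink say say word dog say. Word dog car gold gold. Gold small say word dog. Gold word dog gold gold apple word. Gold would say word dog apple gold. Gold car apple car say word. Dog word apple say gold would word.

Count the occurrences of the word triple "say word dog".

Scanning the 41 overlapping trigram windows for "say word dog":
  position 3–5: say word dog
  position 6–8: say word dog
  position 14–16: say word dog
  position 26–28: say word dog
  position 35–37: say word dog

5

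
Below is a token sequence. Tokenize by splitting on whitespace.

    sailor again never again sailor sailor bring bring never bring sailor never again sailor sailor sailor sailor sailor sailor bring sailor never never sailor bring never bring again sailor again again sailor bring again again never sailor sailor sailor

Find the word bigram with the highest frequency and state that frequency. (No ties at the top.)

Bigram frequencies (highest first):
  sailor sailor: 8
  again sailor: 4
  sailor bring: 4
  sailor again: 2
  again never: 2
  never again: 2
  … (9 more, each ≤ 2)

"sailor sailor", 8 times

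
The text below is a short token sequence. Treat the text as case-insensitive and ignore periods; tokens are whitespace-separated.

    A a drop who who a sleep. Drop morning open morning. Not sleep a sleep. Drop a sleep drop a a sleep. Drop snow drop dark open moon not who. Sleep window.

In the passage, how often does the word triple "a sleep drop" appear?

4

Scanning the 30 overlapping trigram windows for "a sleep drop":
  position 6–8: a sleep drop
  position 14–16: a sleep drop
  position 17–19: a sleep drop
  position 21–23: a sleep drop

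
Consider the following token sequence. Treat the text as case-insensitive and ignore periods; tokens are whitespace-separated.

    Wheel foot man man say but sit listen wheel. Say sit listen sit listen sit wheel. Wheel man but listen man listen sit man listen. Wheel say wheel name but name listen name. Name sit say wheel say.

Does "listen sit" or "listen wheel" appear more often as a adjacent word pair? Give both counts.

"listen sit": 3 occurrences
"listen wheel": 2 occurrences

"listen sit" (3 vs 2)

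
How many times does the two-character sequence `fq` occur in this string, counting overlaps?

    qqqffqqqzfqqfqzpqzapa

Sliding a length-2 window over the 21 characters (20 positions):
  position 5–6: fq
  position 10–11: fq
  position 13–14: fq

3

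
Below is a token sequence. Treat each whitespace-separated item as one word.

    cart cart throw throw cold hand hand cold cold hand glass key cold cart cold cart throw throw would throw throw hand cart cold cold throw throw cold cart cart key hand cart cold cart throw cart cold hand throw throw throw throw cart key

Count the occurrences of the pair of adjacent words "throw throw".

7

Scanning the 44 overlapping bigram windows for "throw throw":
  position 3–4: throw throw
  position 17–18: throw throw
  position 20–21: throw throw
  position 26–27: throw throw
  position 40–41: throw throw
  position 41–42: throw throw
  position 42–43: throw throw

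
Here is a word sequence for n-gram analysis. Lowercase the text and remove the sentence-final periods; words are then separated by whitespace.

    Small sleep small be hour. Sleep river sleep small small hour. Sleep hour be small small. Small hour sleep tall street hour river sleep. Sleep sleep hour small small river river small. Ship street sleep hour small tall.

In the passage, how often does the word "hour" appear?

Scanning the 38 tokens for "hour":
  position 5: hour
  position 11: hour
  position 13: hour
  position 18: hour
  position 22: hour
  position 27: hour
  position 36: hour

7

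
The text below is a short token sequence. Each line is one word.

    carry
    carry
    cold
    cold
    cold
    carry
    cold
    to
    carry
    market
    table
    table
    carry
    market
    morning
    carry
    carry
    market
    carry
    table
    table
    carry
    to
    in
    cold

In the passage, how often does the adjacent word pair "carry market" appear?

Scanning the 24 overlapping bigram windows for "carry market":
  position 9–10: carry market
  position 13–14: carry market
  position 17–18: carry market

3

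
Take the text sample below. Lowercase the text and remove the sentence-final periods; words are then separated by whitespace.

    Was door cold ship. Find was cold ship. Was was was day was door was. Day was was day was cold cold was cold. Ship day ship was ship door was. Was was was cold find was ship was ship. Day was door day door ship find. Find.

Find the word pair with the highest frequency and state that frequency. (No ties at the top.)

Bigram frequencies (highest first):
  was was: 6
  was cold: 4
  day was: 4
  was door: 3
  cold ship: 3
  ship was: 3
  … (16 more, each ≤ 3)

"was was", 6 times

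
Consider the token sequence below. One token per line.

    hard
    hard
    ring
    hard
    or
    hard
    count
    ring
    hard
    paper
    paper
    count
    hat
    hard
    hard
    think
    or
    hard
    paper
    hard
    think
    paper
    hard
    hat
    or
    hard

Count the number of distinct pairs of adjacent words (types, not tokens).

18

26 tokens → 25 bigram windows in total.
Repeated bigrams (each contributes count−1 duplicates):
  or hard: 3
  hard hard: 2
  hard paper: 2
  hard think: 2
  paper hard: 2
  ring hard: 2
7 duplicate windows → 25 − 7 = 18 distinct.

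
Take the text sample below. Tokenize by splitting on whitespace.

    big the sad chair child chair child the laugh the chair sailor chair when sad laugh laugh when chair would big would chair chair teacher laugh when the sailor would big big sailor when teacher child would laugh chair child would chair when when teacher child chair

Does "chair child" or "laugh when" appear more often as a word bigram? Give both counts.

"chair child" (3 vs 2)

"chair child": 3 occurrences
"laugh when": 2 occurrences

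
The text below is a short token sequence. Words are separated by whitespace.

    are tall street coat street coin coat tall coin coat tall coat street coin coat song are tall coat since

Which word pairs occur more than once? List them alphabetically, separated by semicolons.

Bigram counts meeting the condition (more than once):
  are tall: 2
  coat street: 2
  coat tall: 2
  coin coat: 3
  street coin: 2
  tall coat: 2

are tall; coat street; coat tall; coin coat; street coin; tall coat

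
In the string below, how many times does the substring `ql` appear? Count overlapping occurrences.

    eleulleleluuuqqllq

1

Sliding a length-2 window over the 18 characters (17 positions):
  position 15–16: ql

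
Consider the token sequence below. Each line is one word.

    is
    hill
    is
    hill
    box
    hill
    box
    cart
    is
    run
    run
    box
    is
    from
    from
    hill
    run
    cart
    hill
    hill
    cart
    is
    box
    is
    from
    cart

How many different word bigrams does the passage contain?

20

26 tokens → 25 bigram windows in total.
Repeated bigrams (each contributes count−1 duplicates):
  box is: 2
  cart is: 2
  hill box: 2
  is from: 2
  is hill: 2
5 duplicate windows → 25 − 5 = 20 distinct.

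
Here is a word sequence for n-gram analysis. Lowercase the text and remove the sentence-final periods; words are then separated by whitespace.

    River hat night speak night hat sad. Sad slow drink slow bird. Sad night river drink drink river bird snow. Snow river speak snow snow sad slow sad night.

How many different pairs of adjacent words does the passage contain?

25

29 tokens → 28 bigram windows in total.
Repeated bigrams (each contributes count−1 duplicates):
  sad night: 2
  sad slow: 2
  snow snow: 2
3 duplicate windows → 28 − 3 = 25 distinct.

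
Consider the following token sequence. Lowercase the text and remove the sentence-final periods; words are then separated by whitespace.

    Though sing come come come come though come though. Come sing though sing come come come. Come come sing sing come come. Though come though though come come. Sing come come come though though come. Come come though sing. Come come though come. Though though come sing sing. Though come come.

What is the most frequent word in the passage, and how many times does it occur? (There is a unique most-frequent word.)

"come", 28 times

Unigram frequencies (highest first):
  come: 28
  though: 14
  sing: 9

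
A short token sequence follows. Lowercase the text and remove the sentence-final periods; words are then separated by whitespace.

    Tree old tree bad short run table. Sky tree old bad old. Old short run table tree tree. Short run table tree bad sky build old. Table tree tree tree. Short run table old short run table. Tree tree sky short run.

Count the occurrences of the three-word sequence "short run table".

5

Scanning the 40 overlapping trigram windows for "short run table":
  position 5–7: short run table
  position 14–16: short run table
  position 19–21: short run table
  position 31–33: short run table
  position 35–37: short run table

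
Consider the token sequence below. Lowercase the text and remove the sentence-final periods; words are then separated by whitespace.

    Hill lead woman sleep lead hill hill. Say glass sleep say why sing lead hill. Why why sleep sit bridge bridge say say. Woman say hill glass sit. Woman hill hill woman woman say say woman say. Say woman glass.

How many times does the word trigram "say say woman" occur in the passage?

Scanning the 38 overlapping trigram windows for "say say woman":
  position 22–24: say say woman
  position 34–36: say say woman
  position 37–39: say say woman

3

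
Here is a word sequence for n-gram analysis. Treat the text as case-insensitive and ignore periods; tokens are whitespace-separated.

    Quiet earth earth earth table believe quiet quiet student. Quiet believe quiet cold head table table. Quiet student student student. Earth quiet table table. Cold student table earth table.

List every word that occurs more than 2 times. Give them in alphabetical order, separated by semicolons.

Unigram counts meeting the condition (more than 2 times):
  earth: 5
  quiet: 7
  student: 5
  table: 7

earth; quiet; student; table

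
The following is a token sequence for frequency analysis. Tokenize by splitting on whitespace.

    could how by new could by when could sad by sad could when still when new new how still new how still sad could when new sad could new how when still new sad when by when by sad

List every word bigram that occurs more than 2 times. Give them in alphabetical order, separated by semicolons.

new how; sad could

Bigram counts meeting the condition (more than 2 times):
  new how: 3
  sad could: 3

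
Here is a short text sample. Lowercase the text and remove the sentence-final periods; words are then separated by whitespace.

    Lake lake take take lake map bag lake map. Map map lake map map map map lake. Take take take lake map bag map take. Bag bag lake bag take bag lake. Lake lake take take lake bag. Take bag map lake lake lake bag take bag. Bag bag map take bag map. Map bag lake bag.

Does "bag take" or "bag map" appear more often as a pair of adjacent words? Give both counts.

"bag take": 3 occurrences
"bag map": 4 occurrences

"bag map" (4 vs 3)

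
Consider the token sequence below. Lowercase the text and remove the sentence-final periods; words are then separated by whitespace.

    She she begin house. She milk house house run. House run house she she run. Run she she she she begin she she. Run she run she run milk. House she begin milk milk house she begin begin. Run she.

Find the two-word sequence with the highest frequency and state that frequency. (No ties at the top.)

"she she", 6 times

Bigram frequencies (highest first):
  she she: 6
  she begin: 4
  house she: 4
  she run: 4
  run she: 4
  milk house: 3
  … (12 more, each ≤ 2)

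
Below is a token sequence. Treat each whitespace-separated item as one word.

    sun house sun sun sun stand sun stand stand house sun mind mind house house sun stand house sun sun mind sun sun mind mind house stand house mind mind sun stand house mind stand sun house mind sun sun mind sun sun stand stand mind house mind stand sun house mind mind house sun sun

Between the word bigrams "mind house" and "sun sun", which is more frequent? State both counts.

"sun sun" (7 vs 4)

"mind house": 4 occurrences
"sun sun": 7 occurrences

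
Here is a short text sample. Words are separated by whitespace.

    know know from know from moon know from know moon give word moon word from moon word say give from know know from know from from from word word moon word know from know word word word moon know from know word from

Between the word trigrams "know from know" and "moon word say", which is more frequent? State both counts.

"know from know": 5 occurrences
"moon word say": 1 occurrence

"know from know" (5 vs 1)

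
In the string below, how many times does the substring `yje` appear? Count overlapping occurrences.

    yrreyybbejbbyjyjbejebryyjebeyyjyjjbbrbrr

Sliding a length-3 window over the 40 characters (38 positions):
  position 24–26: yje

1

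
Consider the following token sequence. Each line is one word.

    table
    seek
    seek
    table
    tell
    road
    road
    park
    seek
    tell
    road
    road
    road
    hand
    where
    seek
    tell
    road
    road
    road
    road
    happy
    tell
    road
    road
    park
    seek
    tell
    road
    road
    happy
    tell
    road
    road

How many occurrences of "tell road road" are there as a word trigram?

6

Scanning the 32 overlapping trigram windows for "tell road road":
  position 5–7: tell road road
  position 10–12: tell road road
  position 17–19: tell road road
  position 23–25: tell road road
  position 28–30: tell road road
  position 32–34: tell road road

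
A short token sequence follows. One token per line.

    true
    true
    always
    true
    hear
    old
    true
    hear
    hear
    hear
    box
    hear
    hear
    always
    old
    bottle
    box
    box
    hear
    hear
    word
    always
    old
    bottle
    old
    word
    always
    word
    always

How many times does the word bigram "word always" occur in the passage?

Scanning the 28 overlapping bigram windows for "word always":
  position 21–22: word always
  position 26–27: word always
  position 28–29: word always

3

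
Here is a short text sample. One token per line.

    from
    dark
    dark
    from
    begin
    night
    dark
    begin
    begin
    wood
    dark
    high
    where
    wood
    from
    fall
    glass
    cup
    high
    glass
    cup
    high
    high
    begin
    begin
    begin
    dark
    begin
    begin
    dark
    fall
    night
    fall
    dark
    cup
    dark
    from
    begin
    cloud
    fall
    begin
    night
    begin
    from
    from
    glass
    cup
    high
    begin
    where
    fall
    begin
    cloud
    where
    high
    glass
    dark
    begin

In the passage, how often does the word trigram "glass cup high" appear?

Scanning the 56 overlapping trigram windows for "glass cup high":
  position 17–19: glass cup high
  position 20–22: glass cup high
  position 46–48: glass cup high

3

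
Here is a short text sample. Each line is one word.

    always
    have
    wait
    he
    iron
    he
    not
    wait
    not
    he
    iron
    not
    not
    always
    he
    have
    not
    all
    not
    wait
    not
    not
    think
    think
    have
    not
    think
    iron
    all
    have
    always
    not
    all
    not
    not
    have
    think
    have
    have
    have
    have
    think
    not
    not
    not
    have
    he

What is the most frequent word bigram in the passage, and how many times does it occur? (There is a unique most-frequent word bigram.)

Bigram frequencies (highest first):
  not not: 5
  have have: 3
  he iron: 2
  not wait: 2
  wait not: 2
  have not: 2
  … (24 more, each ≤ 2)

"not not", 5 times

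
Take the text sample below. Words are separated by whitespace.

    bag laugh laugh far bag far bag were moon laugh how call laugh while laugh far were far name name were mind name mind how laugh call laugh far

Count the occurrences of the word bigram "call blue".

Scanning the 28 overlapping bigram windows for "call blue":
  (none found)

0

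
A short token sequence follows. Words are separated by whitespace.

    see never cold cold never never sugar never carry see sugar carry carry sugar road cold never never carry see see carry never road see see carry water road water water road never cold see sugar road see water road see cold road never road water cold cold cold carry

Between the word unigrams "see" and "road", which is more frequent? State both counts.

"see": 9 occurrences
"road": 8 occurrences

"see" (9 vs 8)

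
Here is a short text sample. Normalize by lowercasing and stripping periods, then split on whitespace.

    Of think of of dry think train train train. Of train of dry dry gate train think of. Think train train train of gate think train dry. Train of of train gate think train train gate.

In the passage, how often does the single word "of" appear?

9

Scanning the 36 tokens for "of":
  position 1: of
  position 3: of
  position 4: of
  position 10: of
  position 12: of
  position 18: of
  position 23: of
  position 29: of
  position 30: of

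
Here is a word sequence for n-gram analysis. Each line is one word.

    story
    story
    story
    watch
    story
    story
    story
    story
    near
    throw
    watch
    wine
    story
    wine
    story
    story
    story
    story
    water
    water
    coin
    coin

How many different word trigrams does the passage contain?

16

22 tokens → 20 trigram windows in total.
Repeated trigrams (each contributes count−1 duplicates):
  story story story: 5
4 duplicate windows → 20 − 4 = 16 distinct.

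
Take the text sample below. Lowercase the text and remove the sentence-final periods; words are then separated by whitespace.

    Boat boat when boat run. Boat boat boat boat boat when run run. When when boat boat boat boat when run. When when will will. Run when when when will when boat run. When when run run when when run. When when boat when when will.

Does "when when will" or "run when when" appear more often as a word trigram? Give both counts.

"run when when" (6 vs 3)

"when when will": 3 occurrences
"run when when": 6 occurrences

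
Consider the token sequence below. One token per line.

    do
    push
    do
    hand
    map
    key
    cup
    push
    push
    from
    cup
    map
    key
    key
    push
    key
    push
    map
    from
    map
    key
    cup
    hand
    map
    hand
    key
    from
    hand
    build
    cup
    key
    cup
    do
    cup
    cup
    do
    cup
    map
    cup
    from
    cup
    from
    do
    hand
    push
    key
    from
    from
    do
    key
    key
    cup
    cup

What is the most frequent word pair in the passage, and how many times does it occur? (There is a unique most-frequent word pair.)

Bigram frequencies (highest first):
  key cup: 4
  map key: 3
  do hand: 2
  hand map: 2
  from cup: 2
  cup map: 2
  … (28 more, each ≤ 2)

"key cup", 4 times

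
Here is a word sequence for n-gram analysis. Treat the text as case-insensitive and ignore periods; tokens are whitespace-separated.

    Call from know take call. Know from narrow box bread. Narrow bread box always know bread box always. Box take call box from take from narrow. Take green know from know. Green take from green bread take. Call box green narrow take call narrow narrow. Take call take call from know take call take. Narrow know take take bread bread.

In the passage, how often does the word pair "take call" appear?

7

Scanning the 59 overlapping bigram windows for "take call":
  position 4–5: take call
  position 20–21: take call
  position 37–38: take call
  position 42–43: take call
  position 46–47: take call
  position 48–49: take call
  position 52–53: take call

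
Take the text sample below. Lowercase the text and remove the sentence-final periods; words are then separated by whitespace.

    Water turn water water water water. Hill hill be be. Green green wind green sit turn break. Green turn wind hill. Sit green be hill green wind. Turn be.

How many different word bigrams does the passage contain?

25

29 tokens → 28 bigram windows in total.
Repeated bigrams (each contributes count−1 duplicates):
  water water: 3
  green wind: 2
3 duplicate windows → 28 − 3 = 25 distinct.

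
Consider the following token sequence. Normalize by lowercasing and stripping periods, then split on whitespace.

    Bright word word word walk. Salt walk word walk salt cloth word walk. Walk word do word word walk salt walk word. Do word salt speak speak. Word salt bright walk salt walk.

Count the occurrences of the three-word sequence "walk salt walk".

3

Scanning the 31 overlapping trigram windows for "walk salt walk":
  position 5–7: walk salt walk
  position 19–21: walk salt walk
  position 31–33: walk salt walk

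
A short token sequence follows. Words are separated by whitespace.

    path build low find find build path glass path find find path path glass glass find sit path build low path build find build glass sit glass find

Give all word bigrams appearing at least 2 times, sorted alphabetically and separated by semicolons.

build low; find build; find find; glass find; path build; path glass

Bigram counts meeting the condition (at least 2 times):
  build low: 2
  find build: 2
  find find: 2
  glass find: 2
  path build: 3
  path glass: 2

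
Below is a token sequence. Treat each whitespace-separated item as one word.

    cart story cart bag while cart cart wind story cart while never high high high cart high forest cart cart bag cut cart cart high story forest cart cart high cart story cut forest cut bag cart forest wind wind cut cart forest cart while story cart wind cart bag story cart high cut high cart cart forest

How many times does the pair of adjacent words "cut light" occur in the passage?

0

Scanning the 57 overlapping bigram windows for "cut light":
  (none found)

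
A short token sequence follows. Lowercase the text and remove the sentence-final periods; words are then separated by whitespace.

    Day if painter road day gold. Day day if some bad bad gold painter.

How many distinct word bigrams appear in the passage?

12

14 tokens → 13 bigram windows in total.
Repeated bigrams (each contributes count−1 duplicates):
  day if: 2
1 duplicate windows → 13 − 1 = 12 distinct.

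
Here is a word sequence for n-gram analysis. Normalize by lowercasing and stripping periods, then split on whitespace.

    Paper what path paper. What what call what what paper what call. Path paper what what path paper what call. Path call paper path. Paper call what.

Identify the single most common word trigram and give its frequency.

"path paper what", 3 times

Trigram frequencies (highest first):
  path paper what: 3
  what path paper: 2
  paper what what: 2
  paper what call: 2
  what call path: 2
  paper what path: 1
  … (13 more, each ≤ 1)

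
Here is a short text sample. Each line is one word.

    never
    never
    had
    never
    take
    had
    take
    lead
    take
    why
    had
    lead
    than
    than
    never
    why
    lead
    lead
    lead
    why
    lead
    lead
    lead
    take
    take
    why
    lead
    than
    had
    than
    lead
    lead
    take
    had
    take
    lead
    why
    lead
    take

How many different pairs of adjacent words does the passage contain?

22

39 tokens → 38 bigram windows in total.
Repeated bigrams (each contributes count−1 duplicates):
  lead lead: 5
  lead take: 4
  why lead: 4
  had take: 2
  lead than: 2
  lead why: 2
  take had: 2
  take lead: 2
  … (1 more repeated)
16 duplicate windows → 38 − 16 = 22 distinct.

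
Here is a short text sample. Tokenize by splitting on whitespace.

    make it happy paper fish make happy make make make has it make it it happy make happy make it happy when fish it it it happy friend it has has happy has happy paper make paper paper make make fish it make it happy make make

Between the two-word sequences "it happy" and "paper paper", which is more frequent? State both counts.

"it happy" (5 vs 1)

"it happy": 5 occurrences
"paper paper": 1 occurrence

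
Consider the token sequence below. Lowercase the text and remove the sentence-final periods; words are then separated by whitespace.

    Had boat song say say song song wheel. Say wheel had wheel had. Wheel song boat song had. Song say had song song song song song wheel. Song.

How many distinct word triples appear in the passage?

28 tokens → 26 trigram windows in total.
Repeated trigrams (each contributes count−1 duplicates):
  song song song: 3
  song song wheel: 2
  wheel had wheel: 2
4 duplicate windows → 26 − 4 = 22 distinct.

22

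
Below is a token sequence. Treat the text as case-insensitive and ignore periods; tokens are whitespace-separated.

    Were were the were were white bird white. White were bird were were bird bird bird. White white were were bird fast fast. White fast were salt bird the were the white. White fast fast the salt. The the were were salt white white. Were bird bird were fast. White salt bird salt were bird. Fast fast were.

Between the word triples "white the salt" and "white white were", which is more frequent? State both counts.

"white white were" (3 vs 0)

"white the salt": 0 occurrences
"white white were": 3 occurrences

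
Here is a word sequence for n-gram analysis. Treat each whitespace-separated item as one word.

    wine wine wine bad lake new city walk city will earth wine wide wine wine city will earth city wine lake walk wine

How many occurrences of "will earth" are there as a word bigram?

Scanning the 22 overlapping bigram windows for "will earth":
  position 10–11: will earth
  position 17–18: will earth

2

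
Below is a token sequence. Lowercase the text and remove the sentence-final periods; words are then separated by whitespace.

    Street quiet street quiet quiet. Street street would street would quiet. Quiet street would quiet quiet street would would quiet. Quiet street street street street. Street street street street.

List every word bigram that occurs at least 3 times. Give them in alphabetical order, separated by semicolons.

Bigram counts meeting the condition (at least 3 times):
  quiet quiet: 4
  quiet street: 5
  street street: 8
  street would: 4
  would quiet: 3

quiet quiet; quiet street; street street; street would; would quiet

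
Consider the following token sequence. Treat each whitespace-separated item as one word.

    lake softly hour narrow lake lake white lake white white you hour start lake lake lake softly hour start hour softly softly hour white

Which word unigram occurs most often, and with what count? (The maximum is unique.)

"lake", 7 times

Unigram frequencies (highest first):
  lake: 7
  hour: 5
  softly: 4
  white: 4
  start: 2
  narrow: 1
  … (1 more, each ≤ 1)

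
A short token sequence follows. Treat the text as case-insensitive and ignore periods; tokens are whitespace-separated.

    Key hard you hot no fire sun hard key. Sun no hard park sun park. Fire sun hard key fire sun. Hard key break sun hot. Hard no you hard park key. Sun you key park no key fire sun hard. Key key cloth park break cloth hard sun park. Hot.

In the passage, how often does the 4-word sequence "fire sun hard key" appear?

4

Scanning the 48 overlapping 4-gram windows for "fire sun hard key":
  position 6–9: fire sun hard key
  position 16–19: fire sun hard key
  position 20–23: fire sun hard key
  position 39–42: fire sun hard key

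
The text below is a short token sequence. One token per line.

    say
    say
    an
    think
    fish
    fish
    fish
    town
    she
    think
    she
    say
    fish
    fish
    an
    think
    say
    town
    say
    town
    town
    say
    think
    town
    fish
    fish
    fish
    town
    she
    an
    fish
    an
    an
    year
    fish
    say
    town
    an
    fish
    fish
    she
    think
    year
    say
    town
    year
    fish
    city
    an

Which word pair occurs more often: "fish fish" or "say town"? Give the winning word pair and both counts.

"fish fish" (6 vs 4)

"fish fish": 6 occurrences
"say town": 4 occurrences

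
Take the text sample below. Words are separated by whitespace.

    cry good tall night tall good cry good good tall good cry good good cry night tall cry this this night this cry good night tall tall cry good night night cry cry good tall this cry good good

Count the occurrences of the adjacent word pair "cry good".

7

Scanning the 38 overlapping bigram windows for "cry good":
  position 1–2: cry good
  position 7–8: cry good
  position 12–13: cry good
  position 23–24: cry good
  position 28–29: cry good
  position 33–34: cry good
  position 37–38: cry good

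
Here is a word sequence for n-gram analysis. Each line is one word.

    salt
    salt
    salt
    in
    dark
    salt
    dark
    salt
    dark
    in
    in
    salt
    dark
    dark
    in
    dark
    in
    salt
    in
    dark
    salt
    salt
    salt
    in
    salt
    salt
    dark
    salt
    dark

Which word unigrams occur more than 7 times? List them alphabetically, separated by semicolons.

Unigram counts meeting the condition (more than 7 times):
  dark: 9
  salt: 13

dark; salt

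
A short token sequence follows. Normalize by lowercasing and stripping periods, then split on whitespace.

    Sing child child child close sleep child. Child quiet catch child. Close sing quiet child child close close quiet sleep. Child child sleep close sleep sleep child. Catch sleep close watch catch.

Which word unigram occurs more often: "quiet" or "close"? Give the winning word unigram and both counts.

"close" (6 vs 3)

"quiet": 3 occurrences
"close": 6 occurrences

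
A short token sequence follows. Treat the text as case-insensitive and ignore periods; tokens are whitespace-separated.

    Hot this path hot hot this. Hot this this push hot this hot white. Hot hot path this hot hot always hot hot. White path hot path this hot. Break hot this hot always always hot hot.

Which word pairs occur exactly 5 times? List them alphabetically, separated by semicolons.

hot hot; hot this; this hot

Bigram counts meeting the condition (exactly 5 times):
  hot hot: 5
  hot this: 5
  this hot: 5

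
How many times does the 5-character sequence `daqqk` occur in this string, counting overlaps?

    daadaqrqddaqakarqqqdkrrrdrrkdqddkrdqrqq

0

Sliding a length-5 window over the 39 characters (35 positions):
  (no match at any position)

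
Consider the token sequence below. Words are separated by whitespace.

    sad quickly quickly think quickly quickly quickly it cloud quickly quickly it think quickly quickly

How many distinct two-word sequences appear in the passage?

15 tokens → 14 bigram windows in total.
Repeated bigrams (each contributes count−1 duplicates):
  quickly quickly: 5
  quickly it: 2
  think quickly: 2
6 duplicate windows → 14 − 6 = 8 distinct.

8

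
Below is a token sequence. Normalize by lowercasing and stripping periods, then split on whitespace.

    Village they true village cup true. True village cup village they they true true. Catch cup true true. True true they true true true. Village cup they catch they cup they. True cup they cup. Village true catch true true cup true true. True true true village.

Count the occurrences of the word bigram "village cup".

3

Scanning the 46 overlapping bigram windows for "village cup":
  position 4–5: village cup
  position 8–9: village cup
  position 25–26: village cup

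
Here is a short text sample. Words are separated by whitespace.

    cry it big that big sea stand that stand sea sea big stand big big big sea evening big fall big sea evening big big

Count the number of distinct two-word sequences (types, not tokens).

25 tokens → 24 bigram windows in total.
Repeated bigrams (each contributes count−1 duplicates):
  big big: 3
  big sea: 3
  evening big: 2
  sea evening: 2
6 duplicate windows → 24 − 6 = 18 distinct.

18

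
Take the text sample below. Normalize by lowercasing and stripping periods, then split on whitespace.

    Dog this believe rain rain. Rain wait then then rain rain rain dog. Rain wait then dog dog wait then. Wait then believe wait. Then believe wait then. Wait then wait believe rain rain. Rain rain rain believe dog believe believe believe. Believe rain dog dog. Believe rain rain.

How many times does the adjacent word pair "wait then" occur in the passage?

7

Scanning the 48 overlapping bigram windows for "wait then":
  position 7–8: wait then
  position 15–16: wait then
  position 19–20: wait then
  position 21–22: wait then
  position 24–25: wait then
  position 27–28: wait then
  position 29–30: wait then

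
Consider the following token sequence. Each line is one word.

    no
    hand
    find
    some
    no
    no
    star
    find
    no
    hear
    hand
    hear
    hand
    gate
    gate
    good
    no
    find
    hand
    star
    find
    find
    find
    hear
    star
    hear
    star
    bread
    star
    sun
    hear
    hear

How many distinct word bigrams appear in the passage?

27

32 tokens → 31 bigram windows in total.
Repeated bigrams (each contributes count−1 duplicates):
  find find: 2
  hear hand: 2
  hear star: 2
  star find: 2
4 duplicate windows → 31 − 4 = 27 distinct.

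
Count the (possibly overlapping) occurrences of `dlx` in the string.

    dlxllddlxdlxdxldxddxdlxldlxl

Sliding a length-3 window over the 28 characters (26 positions):
  position 1–3: dlx
  position 7–9: dlx
  position 10–12: dlx
  position 21–23: dlx
  position 25–27: dlx

5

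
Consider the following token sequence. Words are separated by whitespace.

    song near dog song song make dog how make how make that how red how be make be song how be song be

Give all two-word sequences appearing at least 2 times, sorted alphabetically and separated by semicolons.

be song; how be; how make

Bigram counts meeting the condition (at least 2 times):
  be song: 2
  how be: 2
  how make: 2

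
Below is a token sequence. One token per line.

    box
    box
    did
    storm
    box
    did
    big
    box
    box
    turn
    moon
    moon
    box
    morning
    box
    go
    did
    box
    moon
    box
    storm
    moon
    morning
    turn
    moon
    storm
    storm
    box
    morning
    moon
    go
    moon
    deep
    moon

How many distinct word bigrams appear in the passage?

34 tokens → 33 bigram windows in total.
Repeated bigrams (each contributes count−1 duplicates):
  box box: 2
  box did: 2
  box morning: 2
  moon box: 2
  storm box: 2
  turn moon: 2
6 duplicate windows → 33 − 6 = 27 distinct.

27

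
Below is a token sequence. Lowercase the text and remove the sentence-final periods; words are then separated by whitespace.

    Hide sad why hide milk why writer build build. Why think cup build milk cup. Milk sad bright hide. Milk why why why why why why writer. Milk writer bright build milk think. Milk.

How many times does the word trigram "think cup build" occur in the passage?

Scanning the 32 overlapping trigram windows for "think cup build":
  position 11–13: think cup build

1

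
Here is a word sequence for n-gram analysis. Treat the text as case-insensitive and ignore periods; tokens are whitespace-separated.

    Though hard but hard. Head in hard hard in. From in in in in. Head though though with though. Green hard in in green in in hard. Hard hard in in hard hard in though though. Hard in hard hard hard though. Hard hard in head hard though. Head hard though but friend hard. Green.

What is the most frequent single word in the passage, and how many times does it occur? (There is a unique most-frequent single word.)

Unigram frequencies (highest first):
  hard: 19
  in: 15
  though: 9
  head: 4
  green: 3
  but: 2
  … (3 more, each ≤ 1)

"hard", 19 times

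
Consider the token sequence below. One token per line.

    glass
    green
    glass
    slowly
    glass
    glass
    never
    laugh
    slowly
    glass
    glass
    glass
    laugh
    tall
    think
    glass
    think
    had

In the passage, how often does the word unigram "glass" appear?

8

Scanning the 18 tokens for "glass":
  position 1: glass
  position 3: glass
  position 5: glass
  position 6: glass
  position 10: glass
  position 11: glass
  position 12: glass
  position 16: glass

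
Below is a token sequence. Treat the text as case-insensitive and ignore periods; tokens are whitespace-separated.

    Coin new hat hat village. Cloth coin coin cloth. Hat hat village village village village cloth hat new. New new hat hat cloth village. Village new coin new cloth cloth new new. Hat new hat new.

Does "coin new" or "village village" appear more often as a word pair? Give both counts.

"coin new": 2 occurrences
"village village": 4 occurrences

"village village" (4 vs 2)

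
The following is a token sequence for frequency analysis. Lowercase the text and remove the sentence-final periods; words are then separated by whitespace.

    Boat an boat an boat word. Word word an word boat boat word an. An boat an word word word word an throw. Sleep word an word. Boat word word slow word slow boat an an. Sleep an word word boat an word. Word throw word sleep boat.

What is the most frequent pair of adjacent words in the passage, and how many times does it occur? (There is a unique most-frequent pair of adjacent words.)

"word word", 8 times

Bigram frequencies (highest first):
  word word: 8
  boat an: 5
  an word: 5
  word an: 4
  an boat: 3
  boat word: 3
  … (15 more, each ≤ 3)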